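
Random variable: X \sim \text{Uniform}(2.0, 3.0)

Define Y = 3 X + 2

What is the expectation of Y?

For Y = 3X + 2:
E[Y] = 3 * E[X] + 2
E[X] = (2 + 3)/2 = 2.5
E[Y] = 3 * 2.5 + 2 = 9.5

9.5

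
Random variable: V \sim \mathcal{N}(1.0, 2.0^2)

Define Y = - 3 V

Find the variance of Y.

For Y = aV + b: Var(Y) = a² * Var(V)
Var(V) = 2.0^2 = 4
Var(Y) = (-3)² * 4 = 9 * 4 = 36

36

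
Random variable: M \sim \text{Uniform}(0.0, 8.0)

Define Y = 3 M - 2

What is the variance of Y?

For Y = aM + b: Var(Y) = a² * Var(M)
Var(M) = (8 - 0)^2/12 = 5.3333333
Var(Y) = 3² * 5.3333333 = 9 * 5.3333333 = 48

48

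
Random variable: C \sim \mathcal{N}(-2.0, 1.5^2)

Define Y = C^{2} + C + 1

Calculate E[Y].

E[Y] = 1*E[C²] + 1*E[C] + 1
E[C] = -2
E[C²] = Var(C) + (E[C])² = 2.25 + 4 = 6.25
E[Y] = 1*6.25 + 1*(-2) + 1 = 5.25

5.25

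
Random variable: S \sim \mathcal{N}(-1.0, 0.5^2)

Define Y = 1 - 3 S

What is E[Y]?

For Y = -3S + 1:
E[Y] = -3 * E[S] + 1
E[S] = -1.0 = -1
E[Y] = -3 * (-1) + 1 = 4

4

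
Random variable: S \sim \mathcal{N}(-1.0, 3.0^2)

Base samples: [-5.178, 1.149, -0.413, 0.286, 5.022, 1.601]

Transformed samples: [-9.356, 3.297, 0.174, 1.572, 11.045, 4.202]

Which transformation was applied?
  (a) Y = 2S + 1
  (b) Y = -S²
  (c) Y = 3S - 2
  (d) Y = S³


Checking option (a) Y = 2S + 1:
  S = -5.178 -> Y = -9.356 ✓
  S = 1.149 -> Y = 3.297 ✓
  S = -0.413 -> Y = 0.174 ✓
All samples match this transformation.

(a) 2S + 1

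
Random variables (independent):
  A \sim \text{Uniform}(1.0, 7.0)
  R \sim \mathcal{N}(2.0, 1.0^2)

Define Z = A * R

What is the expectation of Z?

For independent RVs: E[XY] = E[X]*E[Y]
E[A] = 4
E[R] = 2
E[Z] = 4 * 2 = 8

8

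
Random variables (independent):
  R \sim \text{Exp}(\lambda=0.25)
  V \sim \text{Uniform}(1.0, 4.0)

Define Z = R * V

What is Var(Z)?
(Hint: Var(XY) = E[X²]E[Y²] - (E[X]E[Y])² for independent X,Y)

Var(XY) = E[X²]E[Y²] - (E[X]E[Y])²
E[R] = 4, Var(R) = 16
E[V] = 2.5, Var(V) = 0.75
E[R²] = 16 + 4² = 32
E[V²] = 0.75 + 2.5² = 7
Var(Z) = 32*7 - (4*2.5)²
= 224 - 100 = 124

124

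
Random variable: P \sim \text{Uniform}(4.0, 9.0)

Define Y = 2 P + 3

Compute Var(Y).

For Y = aP + b: Var(Y) = a² * Var(P)
Var(P) = (9 - 4)^2/12 = 2.0833333
Var(Y) = 2² * 2.0833333 = 4 * 2.0833333 = 8.3333333

8.3333333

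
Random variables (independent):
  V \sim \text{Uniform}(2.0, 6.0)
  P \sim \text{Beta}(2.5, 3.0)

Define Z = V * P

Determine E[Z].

For independent RVs: E[XY] = E[X]*E[Y]
E[V] = 4
E[P] = 0.45454545
E[Z] = 4 * 0.45454545 = 1.8181818

1.8181818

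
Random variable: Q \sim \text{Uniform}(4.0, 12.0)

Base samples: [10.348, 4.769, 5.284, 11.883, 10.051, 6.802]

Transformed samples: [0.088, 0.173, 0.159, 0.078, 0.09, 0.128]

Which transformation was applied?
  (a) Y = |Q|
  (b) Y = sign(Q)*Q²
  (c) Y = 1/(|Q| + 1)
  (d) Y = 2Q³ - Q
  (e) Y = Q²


Checking option (c) Y = 1/(|Q| + 1):
  Q = 10.348 -> Y = 0.088 ✓
  Q = 4.769 -> Y = 0.173 ✓
  Q = 5.284 -> Y = 0.159 ✓
All samples match this transformation.

(c) 1/(|Q| + 1)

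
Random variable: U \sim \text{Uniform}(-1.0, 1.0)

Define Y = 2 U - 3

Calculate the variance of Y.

For Y = aU + b: Var(Y) = a² * Var(U)
Var(U) = (1 + 1)^2/12 = 0.33333333
Var(Y) = 2² * 0.33333333 = 4 * 0.33333333 = 1.3333333

1.3333333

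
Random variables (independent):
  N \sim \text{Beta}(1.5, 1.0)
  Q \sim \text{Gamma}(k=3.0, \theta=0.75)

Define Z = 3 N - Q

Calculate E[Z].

E[Z] = 3*E[N] - 1*E[Q]
E[N] = 0.6
E[Q] = 2.25
E[Z] = 3*0.6 - 1*2.25 = -0.45

-0.45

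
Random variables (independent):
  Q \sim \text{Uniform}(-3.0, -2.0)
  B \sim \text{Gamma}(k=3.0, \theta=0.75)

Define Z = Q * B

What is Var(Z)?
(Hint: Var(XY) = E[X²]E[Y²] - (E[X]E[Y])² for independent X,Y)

Var(XY) = E[X²]E[Y²] - (E[X]E[Y])²
E[Q] = -2.5, Var(Q) = 0.083333333
E[B] = 2.25, Var(B) = 1.6875
E[Q²] = 0.083333333 + (-2.5)² = 6.3333333
E[B²] = 1.6875 + 2.25² = 6.75
Var(Z) = 6.3333333*6.75 - (-2.5*2.25)²
= 42.75 - 31.640625 = 11.109375

11.109375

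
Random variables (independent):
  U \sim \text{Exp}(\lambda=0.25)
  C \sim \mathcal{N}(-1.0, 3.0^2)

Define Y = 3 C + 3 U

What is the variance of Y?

For independent RVs: Var(aX + bY) = a²Var(X) + b²Var(Y)
Var(U) = 16
Var(C) = 9
Var(Y) = 3²*16 + 3²*9
= 9*16 + 9*9 = 225

225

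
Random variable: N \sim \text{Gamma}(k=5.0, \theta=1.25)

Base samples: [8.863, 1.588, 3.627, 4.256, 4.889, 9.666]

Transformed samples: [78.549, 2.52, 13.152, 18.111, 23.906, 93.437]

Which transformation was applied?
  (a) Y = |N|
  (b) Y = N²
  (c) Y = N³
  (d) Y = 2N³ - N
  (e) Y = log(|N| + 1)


Checking option (b) Y = N²:
  N = 8.863 -> Y = 78.549 ✓
  N = 1.588 -> Y = 2.52 ✓
  N = 3.627 -> Y = 13.152 ✓
All samples match this transformation.

(b) N²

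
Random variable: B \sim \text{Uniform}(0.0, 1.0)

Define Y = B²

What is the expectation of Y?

Using E[X²] = Var(X) + (E[X])²:
E[B] = 0.5
Var(B) = (1 - 0)^2/12 = 0.083333333
E[B²] = 0.083333333 + 0.5² = 0.083333333 + 0.25 = 0.33333333

0.33333333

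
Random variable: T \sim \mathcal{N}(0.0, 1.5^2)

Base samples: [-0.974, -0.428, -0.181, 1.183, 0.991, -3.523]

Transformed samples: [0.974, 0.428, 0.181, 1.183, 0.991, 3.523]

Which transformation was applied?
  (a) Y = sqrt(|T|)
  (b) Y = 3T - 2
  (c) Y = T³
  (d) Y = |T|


Checking option (d) Y = |T|:
  T = -0.974 -> Y = 0.974 ✓
  T = -0.428 -> Y = 0.428 ✓
  T = -0.181 -> Y = 0.181 ✓
All samples match this transformation.

(d) |T|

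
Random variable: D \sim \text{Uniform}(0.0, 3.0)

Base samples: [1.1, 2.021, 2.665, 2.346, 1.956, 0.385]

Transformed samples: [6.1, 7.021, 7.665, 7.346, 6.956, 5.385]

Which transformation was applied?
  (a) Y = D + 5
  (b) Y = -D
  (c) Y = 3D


Checking option (a) Y = D + 5:
  D = 1.1 -> Y = 6.1 ✓
  D = 2.021 -> Y = 7.021 ✓
  D = 2.665 -> Y = 7.665 ✓
All samples match this transformation.

(a) D + 5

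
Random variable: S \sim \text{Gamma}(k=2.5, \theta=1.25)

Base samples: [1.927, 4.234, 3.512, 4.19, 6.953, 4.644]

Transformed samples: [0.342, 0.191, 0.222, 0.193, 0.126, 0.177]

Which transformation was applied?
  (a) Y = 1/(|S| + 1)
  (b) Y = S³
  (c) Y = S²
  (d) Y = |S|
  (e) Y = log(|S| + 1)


Checking option (a) Y = 1/(|S| + 1):
  S = 1.927 -> Y = 0.342 ✓
  S = 4.234 -> Y = 0.191 ✓
  S = 3.512 -> Y = 0.222 ✓
All samples match this transformation.

(a) 1/(|S| + 1)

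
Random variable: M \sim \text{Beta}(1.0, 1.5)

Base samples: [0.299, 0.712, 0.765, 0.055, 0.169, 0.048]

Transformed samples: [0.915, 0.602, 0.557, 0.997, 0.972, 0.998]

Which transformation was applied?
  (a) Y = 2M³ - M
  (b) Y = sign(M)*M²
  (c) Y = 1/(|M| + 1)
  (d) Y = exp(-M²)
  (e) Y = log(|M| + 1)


Checking option (d) Y = exp(-M²):
  M = 0.299 -> Y = 0.915 ✓
  M = 0.712 -> Y = 0.602 ✓
  M = 0.765 -> Y = 0.557 ✓
All samples match this transformation.

(d) exp(-M²)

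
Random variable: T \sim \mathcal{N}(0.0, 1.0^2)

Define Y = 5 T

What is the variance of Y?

For Y = aT + b: Var(Y) = a² * Var(T)
Var(T) = 1.0^2 = 1
Var(Y) = 5² * 1 = 25 * 1 = 25

25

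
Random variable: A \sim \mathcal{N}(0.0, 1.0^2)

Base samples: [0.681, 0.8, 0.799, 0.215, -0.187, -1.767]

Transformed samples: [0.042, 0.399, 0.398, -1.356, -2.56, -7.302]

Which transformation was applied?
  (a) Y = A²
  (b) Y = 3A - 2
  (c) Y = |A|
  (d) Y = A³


Checking option (b) Y = 3A - 2:
  A = 0.681 -> Y = 0.042 ✓
  A = 0.8 -> Y = 0.399 ✓
  A = 0.799 -> Y = 0.398 ✓
All samples match this transformation.

(b) 3A - 2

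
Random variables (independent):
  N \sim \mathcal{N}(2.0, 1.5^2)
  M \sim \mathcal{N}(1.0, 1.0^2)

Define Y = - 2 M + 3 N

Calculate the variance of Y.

For independent RVs: Var(aX + bY) = a²Var(X) + b²Var(Y)
Var(N) = 2.25
Var(M) = 1
Var(Y) = 3²*2.25 + (-2)²*1
= 9*2.25 + 4*1 = 24.25

24.25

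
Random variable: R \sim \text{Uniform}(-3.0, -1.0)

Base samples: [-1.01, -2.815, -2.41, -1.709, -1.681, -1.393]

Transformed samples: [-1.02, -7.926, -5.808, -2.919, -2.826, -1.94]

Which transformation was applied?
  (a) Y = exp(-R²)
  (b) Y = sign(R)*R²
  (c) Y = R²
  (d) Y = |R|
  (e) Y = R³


Checking option (b) Y = sign(R)*R²:
  R = -1.01 -> Y = -1.02 ✓
  R = -2.815 -> Y = -7.926 ✓
  R = -2.41 -> Y = -5.808 ✓
All samples match this transformation.

(b) sign(R)*R²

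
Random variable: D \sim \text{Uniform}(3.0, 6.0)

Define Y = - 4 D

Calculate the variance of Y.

For Y = aD + b: Var(Y) = a² * Var(D)
Var(D) = (6 - 3)^2/12 = 0.75
Var(Y) = (-4)² * 0.75 = 16 * 0.75 = 12

12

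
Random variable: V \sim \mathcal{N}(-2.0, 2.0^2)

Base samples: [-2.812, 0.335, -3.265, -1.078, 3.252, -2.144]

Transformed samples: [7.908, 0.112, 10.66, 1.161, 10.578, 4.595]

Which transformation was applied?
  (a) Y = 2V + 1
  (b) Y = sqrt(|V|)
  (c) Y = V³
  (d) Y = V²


Checking option (d) Y = V²:
  V = -2.812 -> Y = 7.908 ✓
  V = 0.335 -> Y = 0.112 ✓
  V = -3.265 -> Y = 10.66 ✓
All samples match this transformation.

(d) V²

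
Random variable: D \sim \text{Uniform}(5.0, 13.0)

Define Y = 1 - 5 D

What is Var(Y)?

For Y = aD + b: Var(Y) = a² * Var(D)
Var(D) = (13 - 5)^2/12 = 5.3333333
Var(Y) = (-5)² * 5.3333333 = 25 * 5.3333333 = 133.33333

133.33333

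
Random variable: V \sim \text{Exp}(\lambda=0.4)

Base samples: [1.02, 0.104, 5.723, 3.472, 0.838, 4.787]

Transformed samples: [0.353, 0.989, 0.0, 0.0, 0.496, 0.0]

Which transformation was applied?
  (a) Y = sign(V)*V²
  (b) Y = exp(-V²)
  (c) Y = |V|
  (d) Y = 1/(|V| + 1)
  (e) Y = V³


Checking option (b) Y = exp(-V²):
  V = 1.02 -> Y = 0.353 ✓
  V = 0.104 -> Y = 0.989 ✓
  V = 5.723 -> Y = 0.0 ✓
All samples match this transformation.

(b) exp(-V²)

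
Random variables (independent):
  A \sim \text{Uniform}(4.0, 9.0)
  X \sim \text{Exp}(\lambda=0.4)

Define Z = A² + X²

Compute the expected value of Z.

E[Z] = E[A²] + E[X²]
E[A²] = Var(A) + E[A]² = 2.0833333 + 42.25 = 44.333333
E[X²] = Var(X) + E[X]² = 6.25 + 6.25 = 12.5
E[Z] = 44.333333 + 12.5 = 56.833333

56.833333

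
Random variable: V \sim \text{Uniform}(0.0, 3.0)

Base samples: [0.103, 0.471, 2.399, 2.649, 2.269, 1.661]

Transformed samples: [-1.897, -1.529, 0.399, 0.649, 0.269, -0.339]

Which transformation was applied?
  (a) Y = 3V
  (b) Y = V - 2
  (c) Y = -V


Checking option (b) Y = V - 2:
  V = 0.103 -> Y = -1.897 ✓
  V = 0.471 -> Y = -1.529 ✓
  V = 2.399 -> Y = 0.399 ✓
All samples match this transformation.

(b) V - 2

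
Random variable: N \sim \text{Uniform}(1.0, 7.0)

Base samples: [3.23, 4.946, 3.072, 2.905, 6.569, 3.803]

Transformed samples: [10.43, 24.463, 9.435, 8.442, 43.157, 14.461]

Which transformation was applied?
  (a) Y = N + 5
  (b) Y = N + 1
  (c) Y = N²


Checking option (c) Y = N²:
  N = 3.23 -> Y = 10.43 ✓
  N = 4.946 -> Y = 24.463 ✓
  N = 3.072 -> Y = 9.435 ✓
All samples match this transformation.

(c) N²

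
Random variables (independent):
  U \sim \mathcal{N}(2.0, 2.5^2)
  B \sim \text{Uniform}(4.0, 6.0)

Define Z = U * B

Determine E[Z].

For independent RVs: E[XY] = E[X]*E[Y]
E[U] = 2
E[B] = 5
E[Z] = 2 * 5 = 10

10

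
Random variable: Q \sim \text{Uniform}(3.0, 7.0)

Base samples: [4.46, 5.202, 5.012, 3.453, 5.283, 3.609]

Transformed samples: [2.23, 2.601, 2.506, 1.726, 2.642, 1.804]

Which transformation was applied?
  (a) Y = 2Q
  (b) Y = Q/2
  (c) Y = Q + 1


Checking option (b) Y = Q/2:
  Q = 4.46 -> Y = 2.23 ✓
  Q = 5.202 -> Y = 2.601 ✓
  Q = 5.012 -> Y = 2.506 ✓
All samples match this transformation.

(b) Q/2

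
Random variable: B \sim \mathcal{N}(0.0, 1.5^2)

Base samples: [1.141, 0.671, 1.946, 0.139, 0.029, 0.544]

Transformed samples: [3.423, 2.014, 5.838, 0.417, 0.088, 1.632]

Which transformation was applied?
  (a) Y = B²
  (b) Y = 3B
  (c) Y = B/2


Checking option (b) Y = 3B:
  B = 1.141 -> Y = 3.423 ✓
  B = 0.671 -> Y = 2.014 ✓
  B = 1.946 -> Y = 5.838 ✓
All samples match this transformation.

(b) 3B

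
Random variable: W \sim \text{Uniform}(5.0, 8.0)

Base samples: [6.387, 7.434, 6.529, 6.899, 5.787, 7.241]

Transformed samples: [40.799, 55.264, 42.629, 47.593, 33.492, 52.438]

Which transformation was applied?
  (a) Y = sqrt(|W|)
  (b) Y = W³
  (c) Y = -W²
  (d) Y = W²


Checking option (d) Y = W²:
  W = 6.387 -> Y = 40.799 ✓
  W = 7.434 -> Y = 55.264 ✓
  W = 6.529 -> Y = 42.629 ✓
All samples match this transformation.

(d) W²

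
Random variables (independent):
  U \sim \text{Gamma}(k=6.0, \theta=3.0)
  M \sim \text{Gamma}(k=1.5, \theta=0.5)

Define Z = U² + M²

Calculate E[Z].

E[Z] = E[U²] + E[M²]
E[U²] = Var(U) + E[U]² = 54 + 324 = 378
E[M²] = Var(M) + E[M]² = 0.375 + 0.5625 = 0.9375
E[Z] = 378 + 0.9375 = 378.9375

378.9375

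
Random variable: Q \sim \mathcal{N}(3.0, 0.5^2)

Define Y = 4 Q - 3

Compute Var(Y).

For Y = aQ + b: Var(Y) = a² * Var(Q)
Var(Q) = 0.5^2 = 0.25
Var(Y) = 4² * 0.25 = 16 * 0.25 = 4

4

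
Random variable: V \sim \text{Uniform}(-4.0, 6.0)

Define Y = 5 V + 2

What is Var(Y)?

For Y = aV + b: Var(Y) = a² * Var(V)
Var(V) = (6 + 4)^2/12 = 8.3333333
Var(Y) = 5² * 8.3333333 = 25 * 8.3333333 = 208.33333

208.33333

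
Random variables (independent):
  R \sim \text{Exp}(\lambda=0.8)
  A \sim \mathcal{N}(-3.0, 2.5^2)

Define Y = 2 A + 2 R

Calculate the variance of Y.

For independent RVs: Var(aX + bY) = a²Var(X) + b²Var(Y)
Var(R) = 1.5625
Var(A) = 6.25
Var(Y) = 2²*1.5625 + 2²*6.25
= 4*1.5625 + 4*6.25 = 31.25

31.25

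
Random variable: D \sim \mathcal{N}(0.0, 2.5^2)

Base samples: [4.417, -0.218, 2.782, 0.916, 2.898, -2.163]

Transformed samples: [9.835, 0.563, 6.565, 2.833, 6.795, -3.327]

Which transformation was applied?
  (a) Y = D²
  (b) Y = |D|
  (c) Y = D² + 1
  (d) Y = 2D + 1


Checking option (d) Y = 2D + 1:
  D = 4.417 -> Y = 9.835 ✓
  D = -0.218 -> Y = 0.563 ✓
  D = 2.782 -> Y = 6.565 ✓
All samples match this transformation.

(d) 2D + 1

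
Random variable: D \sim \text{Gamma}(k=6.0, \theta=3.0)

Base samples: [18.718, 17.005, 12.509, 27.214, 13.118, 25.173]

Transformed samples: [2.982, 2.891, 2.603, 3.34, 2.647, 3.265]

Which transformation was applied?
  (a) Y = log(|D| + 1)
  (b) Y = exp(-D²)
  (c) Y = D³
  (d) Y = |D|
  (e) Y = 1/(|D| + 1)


Checking option (a) Y = log(|D| + 1):
  D = 18.718 -> Y = 2.982 ✓
  D = 17.005 -> Y = 2.891 ✓
  D = 12.509 -> Y = 2.603 ✓
All samples match this transformation.

(a) log(|D| + 1)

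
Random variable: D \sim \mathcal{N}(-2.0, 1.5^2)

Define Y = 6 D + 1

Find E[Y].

For Y = 6D + 1:
E[Y] = 6 * E[D] + 1
E[D] = -2.0 = -2
E[Y] = 6 * (-2) + 1 = -11

-11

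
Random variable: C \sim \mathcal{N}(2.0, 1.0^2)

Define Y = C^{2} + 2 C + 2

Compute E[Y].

E[Y] = 1*E[C²] + 2*E[C] + 2
E[C] = 2
E[C²] = Var(C) + (E[C])² = 1 + 4 = 5
E[Y] = 1*5 + 2*2 + 2 = 11

11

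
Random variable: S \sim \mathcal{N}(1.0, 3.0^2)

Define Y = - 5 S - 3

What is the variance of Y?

For Y = aS + b: Var(Y) = a² * Var(S)
Var(S) = 3.0^2 = 9
Var(Y) = (-5)² * 9 = 25 * 9 = 225

225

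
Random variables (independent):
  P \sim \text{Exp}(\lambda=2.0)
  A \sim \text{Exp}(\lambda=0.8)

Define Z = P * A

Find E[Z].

For independent RVs: E[XY] = E[X]*E[Y]
E[P] = 0.5
E[A] = 1.25
E[Z] = 0.5 * 1.25 = 0.625

0.625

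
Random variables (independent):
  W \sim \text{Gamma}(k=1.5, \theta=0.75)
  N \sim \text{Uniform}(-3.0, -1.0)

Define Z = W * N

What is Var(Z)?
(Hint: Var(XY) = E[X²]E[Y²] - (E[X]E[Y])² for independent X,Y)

Var(XY) = E[X²]E[Y²] - (E[X]E[Y])²
E[W] = 1.125, Var(W) = 0.84375
E[N] = -2, Var(N) = 0.33333333
E[W²] = 0.84375 + 1.125² = 2.109375
E[N²] = 0.33333333 + (-2)² = 4.3333333
Var(Z) = 2.109375*4.3333333 - (1.125*(-2))²
= 9.140625 - 5.0625 = 4.078125

4.078125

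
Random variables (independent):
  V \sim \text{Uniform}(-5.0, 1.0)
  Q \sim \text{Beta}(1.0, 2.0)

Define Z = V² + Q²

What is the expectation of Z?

E[Z] = E[V²] + E[Q²]
E[V²] = Var(V) + E[V]² = 3 + 4 = 7
E[Q²] = Var(Q) + E[Q]² = 0.055555556 + 0.11111111 = 0.16666667
E[Z] = 7 + 0.16666667 = 7.1666667

7.1666667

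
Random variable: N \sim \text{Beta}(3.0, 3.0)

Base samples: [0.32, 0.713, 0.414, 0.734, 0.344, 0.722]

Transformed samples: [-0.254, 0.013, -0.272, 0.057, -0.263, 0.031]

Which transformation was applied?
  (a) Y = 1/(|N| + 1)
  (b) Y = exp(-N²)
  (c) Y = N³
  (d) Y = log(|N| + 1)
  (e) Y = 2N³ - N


Checking option (e) Y = 2N³ - N:
  N = 0.32 -> Y = -0.254 ✓
  N = 0.713 -> Y = 0.013 ✓
  N = 0.414 -> Y = -0.272 ✓
All samples match this transformation.

(e) 2N³ - N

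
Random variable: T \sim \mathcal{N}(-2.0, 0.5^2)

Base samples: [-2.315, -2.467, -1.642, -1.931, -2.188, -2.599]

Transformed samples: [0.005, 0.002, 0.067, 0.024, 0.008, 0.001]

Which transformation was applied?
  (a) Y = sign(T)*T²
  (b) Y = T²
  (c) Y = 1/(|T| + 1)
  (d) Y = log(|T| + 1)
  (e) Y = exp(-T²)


Checking option (e) Y = exp(-T²):
  T = -2.315 -> Y = 0.005 ✓
  T = -2.467 -> Y = 0.002 ✓
  T = -1.642 -> Y = 0.067 ✓
All samples match this transformation.

(e) exp(-T²)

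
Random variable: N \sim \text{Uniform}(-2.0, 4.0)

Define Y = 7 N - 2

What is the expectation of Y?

For Y = 7N - 2:
E[Y] = 7 * E[N] - 2
E[N] = (-2 + 4)/2 = 1
E[Y] = 7 * 1 - 2 = 5

5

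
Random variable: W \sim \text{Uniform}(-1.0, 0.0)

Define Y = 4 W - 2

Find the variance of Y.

For Y = aW + b: Var(Y) = a² * Var(W)
Var(W) = (0 + 1)^2/12 = 0.083333333
Var(Y) = 4² * 0.083333333 = 16 * 0.083333333 = 1.3333333

1.3333333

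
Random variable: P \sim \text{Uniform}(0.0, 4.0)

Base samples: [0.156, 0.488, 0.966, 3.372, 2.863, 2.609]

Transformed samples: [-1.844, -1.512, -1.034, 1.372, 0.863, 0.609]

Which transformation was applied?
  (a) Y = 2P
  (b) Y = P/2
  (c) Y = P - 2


Checking option (c) Y = P - 2:
  P = 0.156 -> Y = -1.844 ✓
  P = 0.488 -> Y = -1.512 ✓
  P = 0.966 -> Y = -1.034 ✓
All samples match this transformation.

(c) P - 2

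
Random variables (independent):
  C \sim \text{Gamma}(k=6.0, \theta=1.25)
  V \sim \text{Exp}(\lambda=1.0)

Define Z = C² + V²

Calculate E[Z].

E[Z] = E[C²] + E[V²]
E[C²] = Var(C) + E[C]² = 9.375 + 56.25 = 65.625
E[V²] = Var(V) + E[V]² = 1 + 1 = 2
E[Z] = 65.625 + 2 = 67.625

67.625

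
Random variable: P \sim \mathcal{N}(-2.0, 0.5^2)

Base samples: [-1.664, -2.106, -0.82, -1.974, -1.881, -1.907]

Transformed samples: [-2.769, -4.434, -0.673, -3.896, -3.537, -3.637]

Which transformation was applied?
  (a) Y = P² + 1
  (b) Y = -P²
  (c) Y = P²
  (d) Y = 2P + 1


Checking option (b) Y = -P²:
  P = -1.664 -> Y = -2.769 ✓
  P = -2.106 -> Y = -4.434 ✓
  P = -0.82 -> Y = -0.673 ✓
All samples match this transformation.

(b) -P²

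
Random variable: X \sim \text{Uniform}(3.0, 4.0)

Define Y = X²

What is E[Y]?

E[X²] = Var(X) + (E[X])² = 0.083333333 + 12.25 = 12.333333

12.333333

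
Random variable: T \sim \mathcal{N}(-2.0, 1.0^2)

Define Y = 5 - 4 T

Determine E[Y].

For Y = -4T + 5:
E[Y] = -4 * E[T] + 5
E[T] = -2.0 = -2
E[Y] = -4 * (-2) + 5 = 13

13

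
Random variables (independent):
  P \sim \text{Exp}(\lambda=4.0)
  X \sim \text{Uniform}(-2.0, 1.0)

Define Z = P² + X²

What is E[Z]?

E[Z] = E[P²] + E[X²]
E[P²] = Var(P) + E[P]² = 0.0625 + 0.0625 = 0.125
E[X²] = Var(X) + E[X]² = 0.75 + 0.25 = 1
E[Z] = 0.125 + 1 = 1.125

1.125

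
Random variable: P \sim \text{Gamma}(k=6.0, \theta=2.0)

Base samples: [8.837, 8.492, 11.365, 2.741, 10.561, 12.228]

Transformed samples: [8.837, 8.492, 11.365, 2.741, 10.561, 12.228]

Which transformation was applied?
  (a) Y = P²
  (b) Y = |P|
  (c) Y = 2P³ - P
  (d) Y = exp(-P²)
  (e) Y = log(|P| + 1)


Checking option (b) Y = |P|:
  P = 8.837 -> Y = 8.837 ✓
  P = 8.492 -> Y = 8.492 ✓
  P = 11.365 -> Y = 11.365 ✓
All samples match this transformation.

(b) |P|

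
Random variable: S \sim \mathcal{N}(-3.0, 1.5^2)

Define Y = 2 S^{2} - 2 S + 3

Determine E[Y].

E[Y] = 2*E[S²] - 2*E[S] + 3
E[S] = -3
E[S²] = Var(S) + (E[S])² = 2.25 + 9 = 11.25
E[Y] = 2*11.25 - 2*(-3) + 3 = 31.5

31.5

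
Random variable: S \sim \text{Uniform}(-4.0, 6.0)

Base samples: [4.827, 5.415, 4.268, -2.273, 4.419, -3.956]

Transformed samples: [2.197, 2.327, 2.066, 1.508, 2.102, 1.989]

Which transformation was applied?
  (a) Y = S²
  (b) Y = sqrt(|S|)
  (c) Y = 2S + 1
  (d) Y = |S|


Checking option (b) Y = sqrt(|S|):
  S = 4.827 -> Y = 2.197 ✓
  S = 5.415 -> Y = 2.327 ✓
  S = 4.268 -> Y = 2.066 ✓
All samples match this transformation.

(b) sqrt(|S|)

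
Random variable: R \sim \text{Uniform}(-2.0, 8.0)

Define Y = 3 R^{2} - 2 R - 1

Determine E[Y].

E[Y] = 3*E[R²] - 2*E[R] - 1
E[R] = 3
E[R²] = Var(R) + (E[R])² = 8.3333333 + 9 = 17.333333
E[Y] = 3*17.333333 - 2*3 - 1 = 45

45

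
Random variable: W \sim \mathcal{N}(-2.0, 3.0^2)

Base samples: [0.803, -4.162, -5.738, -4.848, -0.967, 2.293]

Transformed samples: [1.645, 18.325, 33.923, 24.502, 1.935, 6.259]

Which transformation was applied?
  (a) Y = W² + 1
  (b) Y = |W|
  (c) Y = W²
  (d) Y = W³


Checking option (a) Y = W² + 1:
  W = 0.803 -> Y = 1.645 ✓
  W = -4.162 -> Y = 18.325 ✓
  W = -5.738 -> Y = 33.923 ✓
All samples match this transformation.

(a) W² + 1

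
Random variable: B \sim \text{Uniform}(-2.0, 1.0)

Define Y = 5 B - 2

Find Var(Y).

For Y = aB + b: Var(Y) = a² * Var(B)
Var(B) = (1 + 2)^2/12 = 0.75
Var(Y) = 5² * 0.75 = 25 * 0.75 = 18.75

18.75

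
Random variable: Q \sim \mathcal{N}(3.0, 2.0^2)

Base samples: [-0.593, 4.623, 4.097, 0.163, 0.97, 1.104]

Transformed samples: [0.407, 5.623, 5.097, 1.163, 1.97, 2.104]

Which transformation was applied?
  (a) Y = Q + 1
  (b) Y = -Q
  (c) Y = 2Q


Checking option (a) Y = Q + 1:
  Q = -0.593 -> Y = 0.407 ✓
  Q = 4.623 -> Y = 5.623 ✓
  Q = 4.097 -> Y = 5.097 ✓
All samples match this transformation.

(a) Q + 1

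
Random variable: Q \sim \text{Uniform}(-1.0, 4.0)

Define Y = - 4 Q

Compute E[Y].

For Y = -4Q:
E[Y] = -4 * E[Q]
E[Q] = (-1 + 4)/2 = 1.5
E[Y] = -4 * 1.5 = -6

-6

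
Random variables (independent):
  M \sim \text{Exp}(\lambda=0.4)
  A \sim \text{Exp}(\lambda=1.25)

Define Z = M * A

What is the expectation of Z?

For independent RVs: E[XY] = E[X]*E[Y]
E[M] = 2.5
E[A] = 0.8
E[Z] = 2.5 * 0.8 = 2

2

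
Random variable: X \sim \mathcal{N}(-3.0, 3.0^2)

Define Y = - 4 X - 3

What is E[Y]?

For Y = -4X - 3:
E[Y] = -4 * E[X] - 3
E[X] = -3.0 = -3
E[Y] = -4 * (-3) - 3 = 9

9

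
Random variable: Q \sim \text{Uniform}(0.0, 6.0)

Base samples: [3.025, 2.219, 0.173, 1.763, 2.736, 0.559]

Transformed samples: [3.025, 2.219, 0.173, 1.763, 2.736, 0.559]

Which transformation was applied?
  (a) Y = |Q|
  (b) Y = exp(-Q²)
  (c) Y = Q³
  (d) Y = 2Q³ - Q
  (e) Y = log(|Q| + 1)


Checking option (a) Y = |Q|:
  Q = 3.025 -> Y = 3.025 ✓
  Q = 2.219 -> Y = 2.219 ✓
  Q = 0.173 -> Y = 0.173 ✓
All samples match this transformation.

(a) |Q|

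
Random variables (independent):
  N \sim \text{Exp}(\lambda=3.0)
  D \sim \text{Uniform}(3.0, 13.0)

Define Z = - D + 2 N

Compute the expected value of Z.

E[Z] = 2*E[N] - 1*E[D]
E[N] = 0.33333333
E[D] = 8
E[Z] = 2*0.33333333 - 1*8 = -7.3333333

-7.3333333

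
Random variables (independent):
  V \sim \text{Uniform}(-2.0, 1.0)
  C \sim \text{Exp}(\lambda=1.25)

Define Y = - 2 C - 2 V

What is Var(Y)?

For independent RVs: Var(aX + bY) = a²Var(X) + b²Var(Y)
Var(V) = 0.75
Var(C) = 0.64
Var(Y) = (-2)²*0.75 + (-2)²*0.64
= 4*0.75 + 4*0.64 = 5.56

5.56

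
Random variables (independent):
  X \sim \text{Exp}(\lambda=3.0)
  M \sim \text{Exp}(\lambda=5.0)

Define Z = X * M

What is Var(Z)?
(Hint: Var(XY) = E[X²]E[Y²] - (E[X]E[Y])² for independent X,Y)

Var(XY) = E[X²]E[Y²] - (E[X]E[Y])²
E[X] = 0.33333333, Var(X) = 0.11111111
E[M] = 0.2, Var(M) = 0.04
E[X²] = 0.11111111 + 0.33333333² = 0.22222222
E[M²] = 0.04 + 0.2² = 0.08
Var(Z) = 0.22222222*0.08 - (0.33333333*0.2)²
= 0.017777778 - 0.0044444444 = 0.013333333

0.013333333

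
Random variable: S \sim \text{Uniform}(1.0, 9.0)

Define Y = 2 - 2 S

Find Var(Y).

For Y = aS + b: Var(Y) = a² * Var(S)
Var(S) = (9 - 1)^2/12 = 5.3333333
Var(Y) = (-2)² * 5.3333333 = 4 * 5.3333333 = 21.333333

21.333333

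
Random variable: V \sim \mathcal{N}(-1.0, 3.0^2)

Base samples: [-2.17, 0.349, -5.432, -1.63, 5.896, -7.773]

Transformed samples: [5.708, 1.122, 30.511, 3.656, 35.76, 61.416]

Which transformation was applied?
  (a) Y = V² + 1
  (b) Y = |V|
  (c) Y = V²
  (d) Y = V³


Checking option (a) Y = V² + 1:
  V = -2.17 -> Y = 5.708 ✓
  V = 0.349 -> Y = 1.122 ✓
  V = -5.432 -> Y = 30.511 ✓
All samples match this transformation.

(a) V² + 1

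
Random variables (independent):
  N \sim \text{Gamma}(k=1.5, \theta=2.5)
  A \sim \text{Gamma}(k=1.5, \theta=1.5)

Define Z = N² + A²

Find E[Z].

E[Z] = E[N²] + E[A²]
E[N²] = Var(N) + E[N]² = 9.375 + 14.0625 = 23.4375
E[A²] = Var(A) + E[A]² = 3.375 + 5.0625 = 8.4375
E[Z] = 23.4375 + 8.4375 = 31.875

31.875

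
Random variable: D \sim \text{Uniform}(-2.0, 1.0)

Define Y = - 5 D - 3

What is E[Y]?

For Y = -5D - 3:
E[Y] = -5 * E[D] - 3
E[D] = (-2 + 1)/2 = -0.5
E[Y] = -5 * (-0.5) - 3 = -0.5

-0.5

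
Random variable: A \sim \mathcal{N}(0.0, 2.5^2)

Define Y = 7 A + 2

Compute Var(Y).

For Y = aA + b: Var(Y) = a² * Var(A)
Var(A) = 2.5^2 = 6.25
Var(Y) = 7² * 6.25 = 49 * 6.25 = 306.25

306.25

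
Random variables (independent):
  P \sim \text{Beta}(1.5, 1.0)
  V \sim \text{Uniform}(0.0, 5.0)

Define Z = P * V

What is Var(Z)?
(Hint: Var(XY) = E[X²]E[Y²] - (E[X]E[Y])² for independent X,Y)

Var(XY) = E[X²]E[Y²] - (E[X]E[Y])²
E[P] = 0.6, Var(P) = 0.068571429
E[V] = 2.5, Var(V) = 2.0833333
E[P²] = 0.068571429 + 0.6² = 0.42857143
E[V²] = 2.0833333 + 2.5² = 8.3333333
Var(Z) = 0.42857143*8.3333333 - (0.6*2.5)²
= 3.5714286 - 2.25 = 1.3214286

1.3214286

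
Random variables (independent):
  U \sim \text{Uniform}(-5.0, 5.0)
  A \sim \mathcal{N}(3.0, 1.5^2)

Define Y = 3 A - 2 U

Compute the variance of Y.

For independent RVs: Var(aX + bY) = a²Var(X) + b²Var(Y)
Var(U) = 8.3333333
Var(A) = 2.25
Var(Y) = (-2)²*8.3333333 + 3²*2.25
= 4*8.3333333 + 9*2.25 = 53.583333

53.583333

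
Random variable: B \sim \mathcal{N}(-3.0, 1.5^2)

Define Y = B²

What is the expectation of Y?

Using E[X²] = Var(X) + (E[X])²:
E[B] = -3
Var(B) = 1.5^2 = 2.25
E[B²] = 2.25 + (-3)² = 2.25 + 9 = 11.25

11.25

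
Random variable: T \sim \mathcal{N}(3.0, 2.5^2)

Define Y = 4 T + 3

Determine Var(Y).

For Y = aT + b: Var(Y) = a² * Var(T)
Var(T) = 2.5^2 = 6.25
Var(Y) = 4² * 6.25 = 16 * 6.25 = 100

100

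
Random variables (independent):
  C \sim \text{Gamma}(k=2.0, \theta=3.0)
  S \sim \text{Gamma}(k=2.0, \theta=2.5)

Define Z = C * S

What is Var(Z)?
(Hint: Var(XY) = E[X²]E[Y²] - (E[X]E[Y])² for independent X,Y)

Var(XY) = E[X²]E[Y²] - (E[X]E[Y])²
E[C] = 6, Var(C) = 18
E[S] = 5, Var(S) = 12.5
E[C²] = 18 + 6² = 54
E[S²] = 12.5 + 5² = 37.5
Var(Z) = 54*37.5 - (6*5)²
= 2025 - 900 = 1125

1125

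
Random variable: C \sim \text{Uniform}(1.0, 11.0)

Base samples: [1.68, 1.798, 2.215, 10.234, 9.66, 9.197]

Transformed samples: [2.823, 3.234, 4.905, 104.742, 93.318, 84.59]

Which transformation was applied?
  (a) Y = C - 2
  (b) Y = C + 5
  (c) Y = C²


Checking option (c) Y = C²:
  C = 1.68 -> Y = 2.823 ✓
  C = 1.798 -> Y = 3.234 ✓
  C = 2.215 -> Y = 4.905 ✓
All samples match this transformation.

(c) C²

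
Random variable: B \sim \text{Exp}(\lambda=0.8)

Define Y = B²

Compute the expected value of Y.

Using E[X²] = Var(X) + (E[X])²:
E[B] = 1.25
Var(B) = 1/0.8^2 = 1.5625
E[B²] = 1.5625 + 1.25² = 1.5625 + 1.5625 = 3.125

3.125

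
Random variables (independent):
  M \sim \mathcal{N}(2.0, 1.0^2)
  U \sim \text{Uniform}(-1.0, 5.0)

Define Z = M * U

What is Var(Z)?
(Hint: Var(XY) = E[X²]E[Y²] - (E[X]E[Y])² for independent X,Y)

Var(XY) = E[X²]E[Y²] - (E[X]E[Y])²
E[M] = 2, Var(M) = 1
E[U] = 2, Var(U) = 3
E[M²] = 1 + 2² = 5
E[U²] = 3 + 2² = 7
Var(Z) = 5*7 - (2*2)²
= 35 - 16 = 19

19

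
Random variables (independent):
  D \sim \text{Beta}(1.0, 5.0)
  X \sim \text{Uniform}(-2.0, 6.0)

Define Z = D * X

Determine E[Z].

For independent RVs: E[XY] = E[X]*E[Y]
E[D] = 0.16666667
E[X] = 2
E[Z] = 0.16666667 * 2 = 0.33333333

0.33333333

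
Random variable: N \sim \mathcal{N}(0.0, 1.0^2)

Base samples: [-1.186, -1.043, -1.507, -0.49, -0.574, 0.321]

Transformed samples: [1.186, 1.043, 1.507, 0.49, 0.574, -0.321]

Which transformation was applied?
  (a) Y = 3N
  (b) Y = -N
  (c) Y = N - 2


Checking option (b) Y = -N:
  N = -1.186 -> Y = 1.186 ✓
  N = -1.043 -> Y = 1.043 ✓
  N = -1.507 -> Y = 1.507 ✓
All samples match this transformation.

(b) -N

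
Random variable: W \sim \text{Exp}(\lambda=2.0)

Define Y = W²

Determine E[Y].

Using E[X²] = Var(X) + (E[X])²:
E[W] = 0.5
Var(W) = 1/2.0^2 = 0.25
E[W²] = 0.25 + 0.5² = 0.25 + 0.25 = 0.5

0.5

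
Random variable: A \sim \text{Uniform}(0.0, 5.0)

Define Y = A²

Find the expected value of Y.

E[A²] = Var(A) + (E[A])² = 2.0833333 + 6.25 = 8.3333333

8.3333333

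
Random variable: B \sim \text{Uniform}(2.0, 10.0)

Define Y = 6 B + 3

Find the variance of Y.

For Y = aB + b: Var(Y) = a² * Var(B)
Var(B) = (10 - 2)^2/12 = 5.3333333
Var(Y) = 6² * 5.3333333 = 36 * 5.3333333 = 192

192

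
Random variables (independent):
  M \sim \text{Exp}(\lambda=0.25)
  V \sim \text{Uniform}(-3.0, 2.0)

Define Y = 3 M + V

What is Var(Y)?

For independent RVs: Var(aX + bY) = a²Var(X) + b²Var(Y)
Var(M) = 16
Var(V) = 2.0833333
Var(Y) = 3²*16 + 1²*2.0833333
= 9*16 + 1*2.0833333 = 146.08333

146.08333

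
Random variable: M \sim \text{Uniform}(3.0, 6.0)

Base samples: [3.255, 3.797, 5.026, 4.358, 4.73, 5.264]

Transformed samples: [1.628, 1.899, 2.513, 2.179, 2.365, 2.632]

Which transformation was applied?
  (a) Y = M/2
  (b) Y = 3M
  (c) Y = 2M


Checking option (a) Y = M/2:
  M = 3.255 -> Y = 1.628 ✓
  M = 3.797 -> Y = 1.899 ✓
  M = 5.026 -> Y = 2.513 ✓
All samples match this transformation.

(a) M/2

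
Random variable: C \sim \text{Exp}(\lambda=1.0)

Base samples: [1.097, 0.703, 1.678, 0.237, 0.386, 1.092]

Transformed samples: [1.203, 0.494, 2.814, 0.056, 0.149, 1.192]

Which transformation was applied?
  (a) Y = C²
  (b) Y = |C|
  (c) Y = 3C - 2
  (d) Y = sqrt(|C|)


Checking option (a) Y = C²:
  C = 1.097 -> Y = 1.203 ✓
  C = 0.703 -> Y = 0.494 ✓
  C = 1.678 -> Y = 2.814 ✓
All samples match this transformation.

(a) C²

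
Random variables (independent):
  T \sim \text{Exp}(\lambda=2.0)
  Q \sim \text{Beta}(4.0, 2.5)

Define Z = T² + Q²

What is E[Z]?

E[Z] = E[T²] + E[Q²]
E[T²] = Var(T) + E[T]² = 0.25 + 0.25 = 0.5
E[Q²] = Var(Q) + E[Q]² = 0.031558185 + 0.37869822 = 0.41025641
E[Z] = 0.5 + 0.41025641 = 0.91025641

0.91025641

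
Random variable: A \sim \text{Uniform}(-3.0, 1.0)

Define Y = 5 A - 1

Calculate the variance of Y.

For Y = aA + b: Var(Y) = a² * Var(A)
Var(A) = (1 + 3)^2/12 = 1.3333333
Var(Y) = 5² * 1.3333333 = 25 * 1.3333333 = 33.333333

33.333333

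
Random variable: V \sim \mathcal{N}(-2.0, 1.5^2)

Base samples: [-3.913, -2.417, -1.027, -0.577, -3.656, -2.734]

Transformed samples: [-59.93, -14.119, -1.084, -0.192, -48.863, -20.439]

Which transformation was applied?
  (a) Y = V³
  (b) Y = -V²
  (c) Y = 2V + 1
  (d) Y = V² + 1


Checking option (a) Y = V³:
  V = -3.913 -> Y = -59.93 ✓
  V = -2.417 -> Y = -14.119 ✓
  V = -1.027 -> Y = -1.084 ✓
All samples match this transformation.

(a) V³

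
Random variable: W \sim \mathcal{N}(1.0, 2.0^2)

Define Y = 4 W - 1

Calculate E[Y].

For Y = 4W - 1:
E[Y] = 4 * E[W] - 1
E[W] = 1.0 = 1
E[Y] = 4 * 1 - 1 = 3

3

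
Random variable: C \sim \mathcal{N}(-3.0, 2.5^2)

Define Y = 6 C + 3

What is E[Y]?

For Y = 6C + 3:
E[Y] = 6 * E[C] + 3
E[C] = -3.0 = -3
E[Y] = 6 * (-3) + 3 = -15

-15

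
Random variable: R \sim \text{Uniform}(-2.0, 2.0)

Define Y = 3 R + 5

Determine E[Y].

For Y = 3R + 5:
E[Y] = 3 * E[R] + 5
E[R] = (-2 + 2)/2 = 0
E[Y] = 3 * 0 + 5 = 5

5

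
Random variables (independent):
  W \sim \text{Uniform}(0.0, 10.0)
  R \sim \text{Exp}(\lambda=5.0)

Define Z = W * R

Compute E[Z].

For independent RVs: E[XY] = E[X]*E[Y]
E[W] = 5
E[R] = 0.2
E[Z] = 5 * 0.2 = 1

1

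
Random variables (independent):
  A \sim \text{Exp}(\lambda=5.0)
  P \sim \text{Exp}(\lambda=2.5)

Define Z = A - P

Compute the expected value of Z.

E[Z] = 1*E[A] - 1*E[P]
E[A] = 0.2
E[P] = 0.4
E[Z] = 1*0.2 - 1*0.4 = -0.2

-0.2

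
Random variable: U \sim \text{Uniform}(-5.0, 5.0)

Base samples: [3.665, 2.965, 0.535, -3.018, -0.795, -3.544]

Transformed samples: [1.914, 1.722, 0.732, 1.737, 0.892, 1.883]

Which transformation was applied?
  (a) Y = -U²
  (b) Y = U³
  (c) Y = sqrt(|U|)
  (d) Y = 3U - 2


Checking option (c) Y = sqrt(|U|):
  U = 3.665 -> Y = 1.914 ✓
  U = 2.965 -> Y = 1.722 ✓
  U = 0.535 -> Y = 0.732 ✓
All samples match this transformation.

(c) sqrt(|U|)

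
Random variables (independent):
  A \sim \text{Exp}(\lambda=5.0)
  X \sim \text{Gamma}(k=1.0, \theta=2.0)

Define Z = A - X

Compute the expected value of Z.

E[Z] = 1*E[A] - 1*E[X]
E[A] = 0.2
E[X] = 2
E[Z] = 1*0.2 - 1*2 = -1.8

-1.8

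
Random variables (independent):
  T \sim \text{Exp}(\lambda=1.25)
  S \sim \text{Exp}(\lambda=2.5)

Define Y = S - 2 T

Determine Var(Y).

For independent RVs: Var(aX + bY) = a²Var(X) + b²Var(Y)
Var(T) = 0.64
Var(S) = 0.16
Var(Y) = (-2)²*0.64 + 1²*0.16
= 4*0.64 + 1*0.16 = 2.72

2.72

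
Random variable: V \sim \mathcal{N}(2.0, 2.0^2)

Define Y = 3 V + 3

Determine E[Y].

For Y = 3V + 3:
E[Y] = 3 * E[V] + 3
E[V] = 2.0 = 2
E[Y] = 3 * 2 + 3 = 9

9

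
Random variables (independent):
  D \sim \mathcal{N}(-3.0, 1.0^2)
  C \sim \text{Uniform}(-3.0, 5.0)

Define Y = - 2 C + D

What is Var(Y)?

For independent RVs: Var(aX + bY) = a²Var(X) + b²Var(Y)
Var(D) = 1
Var(C) = 5.3333333
Var(Y) = 1²*1 + (-2)²*5.3333333
= 1*1 + 4*5.3333333 = 22.333333

22.333333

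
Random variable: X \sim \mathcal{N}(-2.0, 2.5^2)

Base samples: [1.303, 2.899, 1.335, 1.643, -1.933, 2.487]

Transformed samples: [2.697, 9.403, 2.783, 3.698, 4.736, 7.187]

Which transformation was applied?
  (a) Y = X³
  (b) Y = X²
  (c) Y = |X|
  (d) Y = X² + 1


Checking option (d) Y = X² + 1:
  X = 1.303 -> Y = 2.697 ✓
  X = 2.899 -> Y = 9.403 ✓
  X = 1.335 -> Y = 2.783 ✓
All samples match this transformation.

(d) X² + 1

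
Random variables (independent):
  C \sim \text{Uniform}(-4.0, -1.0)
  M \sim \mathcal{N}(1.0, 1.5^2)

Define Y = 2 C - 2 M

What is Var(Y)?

For independent RVs: Var(aX + bY) = a²Var(X) + b²Var(Y)
Var(C) = 0.75
Var(M) = 2.25
Var(Y) = 2²*0.75 + (-2)²*2.25
= 4*0.75 + 4*2.25 = 12

12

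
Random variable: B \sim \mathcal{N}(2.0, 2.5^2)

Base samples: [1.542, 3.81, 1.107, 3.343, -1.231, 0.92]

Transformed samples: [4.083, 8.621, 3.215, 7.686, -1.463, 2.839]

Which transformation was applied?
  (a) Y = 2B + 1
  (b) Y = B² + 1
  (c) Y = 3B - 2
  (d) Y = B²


Checking option (a) Y = 2B + 1:
  B = 1.542 -> Y = 4.083 ✓
  B = 3.81 -> Y = 8.621 ✓
  B = 1.107 -> Y = 3.215 ✓
All samples match this transformation.

(a) 2B + 1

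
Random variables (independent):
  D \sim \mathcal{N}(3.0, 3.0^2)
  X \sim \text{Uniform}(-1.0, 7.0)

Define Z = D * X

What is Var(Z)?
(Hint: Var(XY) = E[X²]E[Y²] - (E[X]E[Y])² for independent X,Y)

Var(XY) = E[X²]E[Y²] - (E[X]E[Y])²
E[D] = 3, Var(D) = 9
E[X] = 3, Var(X) = 5.3333333
E[D²] = 9 + 3² = 18
E[X²] = 5.3333333 + 3² = 14.333333
Var(Z) = 18*14.333333 - (3*3)²
= 258 - 81 = 177

177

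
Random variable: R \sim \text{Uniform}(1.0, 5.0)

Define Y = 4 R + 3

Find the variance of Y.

For Y = aR + b: Var(Y) = a² * Var(R)
Var(R) = (5 - 1)^2/12 = 1.3333333
Var(Y) = 4² * 1.3333333 = 16 * 1.3333333 = 21.333333

21.333333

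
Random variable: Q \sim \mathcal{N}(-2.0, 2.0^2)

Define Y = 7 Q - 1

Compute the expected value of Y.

For Y = 7Q - 1:
E[Y] = 7 * E[Q] - 1
E[Q] = -2.0 = -2
E[Y] = 7 * (-2) - 1 = -15

-15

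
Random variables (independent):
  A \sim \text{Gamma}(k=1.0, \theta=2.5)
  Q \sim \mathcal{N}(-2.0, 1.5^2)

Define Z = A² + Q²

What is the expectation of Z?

E[Z] = E[A²] + E[Q²]
E[A²] = Var(A) + E[A]² = 6.25 + 6.25 = 12.5
E[Q²] = Var(Q) + E[Q]² = 2.25 + 4 = 6.25
E[Z] = 12.5 + 6.25 = 18.75

18.75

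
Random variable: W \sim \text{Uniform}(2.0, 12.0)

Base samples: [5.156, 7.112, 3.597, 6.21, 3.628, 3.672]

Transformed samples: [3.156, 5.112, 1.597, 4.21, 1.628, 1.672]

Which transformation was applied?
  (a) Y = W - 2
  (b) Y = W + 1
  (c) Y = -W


Checking option (a) Y = W - 2:
  W = 5.156 -> Y = 3.156 ✓
  W = 7.112 -> Y = 5.112 ✓
  W = 3.597 -> Y = 1.597 ✓
All samples match this transformation.

(a) W - 2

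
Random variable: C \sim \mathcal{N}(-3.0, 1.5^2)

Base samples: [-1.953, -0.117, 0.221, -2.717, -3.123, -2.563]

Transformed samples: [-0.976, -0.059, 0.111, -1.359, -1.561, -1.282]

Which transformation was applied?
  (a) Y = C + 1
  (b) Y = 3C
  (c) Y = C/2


Checking option (c) Y = C/2:
  C = -1.953 -> Y = -0.976 ✓
  C = -0.117 -> Y = -0.059 ✓
  C = 0.221 -> Y = 0.111 ✓
All samples match this transformation.

(c) C/2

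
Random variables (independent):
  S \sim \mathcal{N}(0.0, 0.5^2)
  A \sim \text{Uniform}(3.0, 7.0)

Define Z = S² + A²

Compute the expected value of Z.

E[Z] = E[S²] + E[A²]
E[S²] = Var(S) + E[S]² = 0.25 + 0 = 0.25
E[A²] = Var(A) + E[A]² = 1.3333333 + 25 = 26.333333
E[Z] = 0.25 + 26.333333 = 26.583333

26.583333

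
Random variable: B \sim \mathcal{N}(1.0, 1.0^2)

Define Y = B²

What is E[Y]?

E[B²] = Var(B) + (E[B])² = 1 + 1 = 2

2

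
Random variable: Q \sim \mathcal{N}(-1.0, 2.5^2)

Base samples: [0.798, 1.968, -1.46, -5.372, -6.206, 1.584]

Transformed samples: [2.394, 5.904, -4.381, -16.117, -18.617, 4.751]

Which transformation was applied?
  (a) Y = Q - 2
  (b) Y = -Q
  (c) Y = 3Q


Checking option (c) Y = 3Q:
  Q = 0.798 -> Y = 2.394 ✓
  Q = 1.968 -> Y = 5.904 ✓
  Q = -1.46 -> Y = -4.381 ✓
All samples match this transformation.

(c) 3Q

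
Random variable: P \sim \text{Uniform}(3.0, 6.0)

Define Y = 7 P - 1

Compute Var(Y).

For Y = aP + b: Var(Y) = a² * Var(P)
Var(P) = (6 - 3)^2/12 = 0.75
Var(Y) = 7² * 0.75 = 49 * 0.75 = 36.75

36.75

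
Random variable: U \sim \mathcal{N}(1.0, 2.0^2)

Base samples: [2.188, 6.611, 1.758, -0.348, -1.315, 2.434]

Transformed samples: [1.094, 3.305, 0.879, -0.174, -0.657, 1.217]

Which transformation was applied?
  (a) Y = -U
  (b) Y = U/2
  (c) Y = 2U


Checking option (b) Y = U/2:
  U = 2.188 -> Y = 1.094 ✓
  U = 6.611 -> Y = 3.305 ✓
  U = 1.758 -> Y = 0.879 ✓
All samples match this transformation.

(b) U/2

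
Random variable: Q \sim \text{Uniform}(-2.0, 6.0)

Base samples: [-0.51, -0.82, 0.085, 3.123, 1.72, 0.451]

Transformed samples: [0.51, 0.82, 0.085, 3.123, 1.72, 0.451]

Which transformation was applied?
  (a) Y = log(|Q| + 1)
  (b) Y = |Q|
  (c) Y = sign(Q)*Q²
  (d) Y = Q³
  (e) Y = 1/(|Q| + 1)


Checking option (b) Y = |Q|:
  Q = -0.51 -> Y = 0.51 ✓
  Q = -0.82 -> Y = 0.82 ✓
  Q = 0.085 -> Y = 0.085 ✓
All samples match this transformation.

(b) |Q|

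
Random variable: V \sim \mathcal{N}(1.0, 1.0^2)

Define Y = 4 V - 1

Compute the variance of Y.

For Y = aV + b: Var(Y) = a² * Var(V)
Var(V) = 1.0^2 = 1
Var(Y) = 4² * 1 = 16 * 1 = 16

16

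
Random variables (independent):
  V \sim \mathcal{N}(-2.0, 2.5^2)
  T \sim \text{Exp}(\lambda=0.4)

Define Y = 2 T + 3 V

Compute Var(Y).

For independent RVs: Var(aX + bY) = a²Var(X) + b²Var(Y)
Var(V) = 6.25
Var(T) = 6.25
Var(Y) = 3²*6.25 + 2²*6.25
= 9*6.25 + 4*6.25 = 81.25

81.25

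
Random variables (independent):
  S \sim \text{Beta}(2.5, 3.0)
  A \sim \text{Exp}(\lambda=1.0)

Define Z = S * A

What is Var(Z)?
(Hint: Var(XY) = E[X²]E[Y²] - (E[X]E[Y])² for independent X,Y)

Var(XY) = E[X²]E[Y²] - (E[X]E[Y])²
E[S] = 0.45454545, Var(S) = 0.038143675
E[A] = 1, Var(A) = 1
E[S²] = 0.038143675 + 0.45454545² = 0.24475524
E[A²] = 1 + 1² = 2
Var(Z) = 0.24475524*2 - (0.45454545*1)²
= 0.48951049 - 0.20661157 = 0.28289892

0.28289892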